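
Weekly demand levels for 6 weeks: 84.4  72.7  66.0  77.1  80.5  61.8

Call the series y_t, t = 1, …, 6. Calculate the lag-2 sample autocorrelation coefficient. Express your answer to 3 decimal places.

Mean ȳ = (84.4 + 72.7 + 66.0 + 77.1 + 80.5 + 61.8)/6 = 73.7500
Numerator Σ_{t=1}^{4}(y_t−ȳ)(y_{t+2}−ȳ) = -178.4000
Denominator Σ(y_t−ȳ)² = 374.1750
r_2 = -178.4000 / 374.1750 = -0.477

-0.477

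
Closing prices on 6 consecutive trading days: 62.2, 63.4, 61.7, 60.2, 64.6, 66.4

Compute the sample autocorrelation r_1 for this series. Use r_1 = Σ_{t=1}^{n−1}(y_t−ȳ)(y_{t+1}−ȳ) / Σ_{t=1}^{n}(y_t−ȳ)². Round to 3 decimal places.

0.161

Mean ȳ = (62.2 + 63.4 + 61.7 + 60.2 + 64.6 + 66.4)/6 = 63.0833
Deviations from mean: -0.8833, 0.3167, -1.3833, -2.8833, 1.5167, 3.3167
Σ(y_t−ȳ)(y_{t+1}−ȳ) = (-0.2797) + (-0.4381) + (3.9886) + (-4.3731) + (5.0303) = 3.9281
Denominator Σ(y_t−ȳ)² = 24.4083
r_1 = 3.9281 / 24.4083 = 0.161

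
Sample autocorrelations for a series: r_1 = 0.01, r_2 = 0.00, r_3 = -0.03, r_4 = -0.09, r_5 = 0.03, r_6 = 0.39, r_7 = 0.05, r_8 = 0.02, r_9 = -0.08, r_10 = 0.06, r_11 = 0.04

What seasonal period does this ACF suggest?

The largest autocorrelation is r_6 = 0.39; the remaining lags stay at or below 0.06.
The dominant spike at lag 6 indicates a seasonal period of 6.

6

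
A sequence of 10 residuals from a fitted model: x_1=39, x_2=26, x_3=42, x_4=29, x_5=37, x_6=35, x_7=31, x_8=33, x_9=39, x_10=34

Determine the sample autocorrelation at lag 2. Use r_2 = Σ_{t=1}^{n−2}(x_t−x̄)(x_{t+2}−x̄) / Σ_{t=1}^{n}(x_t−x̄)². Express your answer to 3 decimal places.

Mean x̄ = (39 + 26 + 42 + 29 + 37 + 35 + 31 + 33 + 39 + 34)/10 = 34.5000
Numerator Σ_{t=1}^{8}(x_t−x̄)(x_{t+2}−x̄) = 72.0000
Denominator Σ(x_t−x̄)² = 220.5000
r_2 = 72.0000 / 220.5000 = 0.327

0.327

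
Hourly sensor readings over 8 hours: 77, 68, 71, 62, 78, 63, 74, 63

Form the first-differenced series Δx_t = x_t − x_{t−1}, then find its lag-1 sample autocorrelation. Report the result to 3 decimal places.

-0.827

First differences Δx: -9, 3, -9, 16, -15, 11, -11
Mean of differences = -2.0000
Numerator Σ(Δx_t−Δx̄)(Δx_{t+1}−Δx̄) = -716.0000
Denominator Σ(Δx_t−Δx̄)² = 866.0000
r_1(Δx) = -716.0000 / 866.0000 = -0.827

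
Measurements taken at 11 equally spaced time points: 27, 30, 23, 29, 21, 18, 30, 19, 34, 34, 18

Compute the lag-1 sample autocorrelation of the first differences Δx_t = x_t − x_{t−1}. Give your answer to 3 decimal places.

-0.461

First differences Δx: 3, -7, 6, -8, -3, 12, -11, 15, 0, -16
Mean of differences = -0.9000
Numerator Σ(Δx_t−Δx̄)(Δx_{t+1}−Δx̄) = -417.2100
Denominator Σ(Δx_t−Δx̄)² = 904.9000
r_1(Δx) = -417.2100 / 904.9000 = -0.461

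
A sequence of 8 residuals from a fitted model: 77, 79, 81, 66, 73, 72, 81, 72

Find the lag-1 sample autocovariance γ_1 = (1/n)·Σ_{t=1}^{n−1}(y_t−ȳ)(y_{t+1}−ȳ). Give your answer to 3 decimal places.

-4.283

Mean ȳ = (77 + 79 + 81 + 66 + 73 + 72 + 81 + 72)/8 = 75.1250
Deviations: 1.8750, 3.8750, 5.8750, -9.1250, -2.1250, -3.1250, 5.8750, -3.1250
Σ_{t=1}^{7}(y_t−ȳ)(y_{t+1}−ȳ) = -34.2656
γ_1 = -34.2656 / 8 = -4.283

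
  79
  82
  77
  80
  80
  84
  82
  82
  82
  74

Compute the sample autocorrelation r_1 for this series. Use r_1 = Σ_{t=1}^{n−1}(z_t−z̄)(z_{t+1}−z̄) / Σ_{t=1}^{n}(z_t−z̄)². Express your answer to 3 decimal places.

Mean z̄ = (79 + 82 + 77 + 80 + 80 + 84 + 82 + 82 + 82 + 74)/10 = 80.2000
Numerator Σ_{t=1}^{9}(z_t−z̄)(z_{t+1}−z̄) = -5.8400
Denominator Σ(z_t−z̄)² = 77.6000
r_1 = -5.8400 / 77.6000 = -0.075

-0.075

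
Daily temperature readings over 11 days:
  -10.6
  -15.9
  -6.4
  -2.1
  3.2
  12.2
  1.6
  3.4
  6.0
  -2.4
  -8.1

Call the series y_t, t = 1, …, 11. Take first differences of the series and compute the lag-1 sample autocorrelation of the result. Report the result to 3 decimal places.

First differences Δy: -5.3, 9.5, 4.3, 5.3, 9.0, -10.6, 1.8, 2.6, -8.4, -5.7
Mean of differences = 0.2500
Numerator Σ(Δy_t−Δȳ)(Δy_{t+1}−Δȳ) = -26.2075
Denominator Σ(Δy_t−Δȳ)² = 470.7050
r_1(Δy) = -26.2075 / 470.7050 = -0.056

-0.056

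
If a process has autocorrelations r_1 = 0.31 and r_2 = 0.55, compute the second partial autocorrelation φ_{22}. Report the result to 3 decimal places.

φ_{22} = (r_2 − r_1²) / (1 − r_1²)
r_1² = (0.31)² = 0.0961
Numerator = 0.55 − 0.0961 = 0.4539; denominator = 1 − 0.0961 = 0.9039
φ_{22} = 0.4539 / 0.9039 = 0.502

0.502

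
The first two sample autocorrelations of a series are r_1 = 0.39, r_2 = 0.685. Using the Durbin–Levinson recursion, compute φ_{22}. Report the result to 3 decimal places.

φ_{22} = (r_2 − r_1²) / (1 − r_1²)
r_1² = (0.39)² = 0.1521
Numerator = 0.685 − 0.1521 = 0.5329; denominator = 1 − 0.1521 = 0.8479
φ_{22} = 0.5329 / 0.8479 = 0.628

0.628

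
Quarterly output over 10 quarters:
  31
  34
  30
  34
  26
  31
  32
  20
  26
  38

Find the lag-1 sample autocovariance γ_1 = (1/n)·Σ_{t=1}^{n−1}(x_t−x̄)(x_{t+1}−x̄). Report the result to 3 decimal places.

-2.464

Mean x̄ = (31 + 34 + 30 + 34 + 26 + 31 + 32 + 20 + 26 + 38)/10 = 30.2000
Σ_{t=1}^{9}(x_t−x̄)(x_{t+1}−x̄) = -24.6400
γ_1 = -24.6400 / 10 = -2.464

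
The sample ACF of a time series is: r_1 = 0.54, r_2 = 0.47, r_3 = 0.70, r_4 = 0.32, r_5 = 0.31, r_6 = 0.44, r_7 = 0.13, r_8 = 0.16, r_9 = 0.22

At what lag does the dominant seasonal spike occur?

The largest autocorrelation is r_3 = 0.70; the remaining lags stay at or below 0.54. The elevated value at lag 1 (0.54), dropping to 0.47 at lag 2, reflects decaying short-term dependence rather than seasonality.
The dominant spike at lag 3 indicates a seasonal period of 3.

3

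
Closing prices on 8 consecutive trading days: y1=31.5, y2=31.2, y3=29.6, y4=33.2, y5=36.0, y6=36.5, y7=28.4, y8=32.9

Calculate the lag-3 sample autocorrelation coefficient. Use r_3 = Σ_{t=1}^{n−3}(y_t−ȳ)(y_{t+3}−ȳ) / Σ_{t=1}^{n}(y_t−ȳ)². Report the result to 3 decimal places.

Mean ȳ = (31.5 + 31.2 + 29.6 + 33.2 + 36.0 + 36.5 + 28.4 + 32.9)/8 = 32.4125
Numerator Σ_{t=1}^{5}(y_t−ȳ)(y_{t+3}−ȳ) = -17.9755
Denominator Σ(y_t−ȳ)² = 56.7488
r_3 = -17.9755 / 56.7488 = -0.317

-0.317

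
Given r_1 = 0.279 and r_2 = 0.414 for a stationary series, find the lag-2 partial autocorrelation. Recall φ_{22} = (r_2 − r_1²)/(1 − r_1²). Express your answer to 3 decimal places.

0.365

φ_{22} = (r_2 − r_1²) / (1 − r_1²)
r_1² = (0.279)² = 0.077841
Numerator = 0.414 − 0.0778 = 0.3362; denominator = 1 − 0.0778 = 0.9222
φ_{22} = 0.3362 / 0.9222 = 0.365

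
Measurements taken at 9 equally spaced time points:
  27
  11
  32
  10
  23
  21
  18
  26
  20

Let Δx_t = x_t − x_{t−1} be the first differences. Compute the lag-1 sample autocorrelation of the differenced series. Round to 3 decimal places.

First differences Δx: -16, 21, -22, 13, -2, -3, 8, -6
Mean of differences = -0.8750
Numerator Σ(Δx_t−Δx̄)(Δx_{t+1}−Δx̄) = -1163.6406
Denominator Σ(Δx_t−Δx̄)² = 1456.8750
r_1(Δx) = -1163.6406 / 1456.8750 = -0.799

-0.799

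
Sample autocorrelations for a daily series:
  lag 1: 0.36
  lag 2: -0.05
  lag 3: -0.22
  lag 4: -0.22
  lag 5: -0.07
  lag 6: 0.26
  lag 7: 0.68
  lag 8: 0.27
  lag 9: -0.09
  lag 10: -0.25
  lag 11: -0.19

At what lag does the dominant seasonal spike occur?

7

The largest autocorrelation is r_7 = 0.68; the remaining lags stay at or below 0.36.
The dominant spike at lag 7 indicates a seasonal period of 7.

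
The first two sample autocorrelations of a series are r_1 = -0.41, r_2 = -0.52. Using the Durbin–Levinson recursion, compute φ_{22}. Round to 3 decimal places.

-0.827

φ_{22} = (r_2 − r_1²) / (1 − r_1²)
r_1² = (-0.41)² = 0.1681
Numerator = -0.52 − 0.1681 = -0.6881; denominator = 1 − 0.1681 = 0.8319
φ_{22} = -0.6881 / 0.8319 = -0.827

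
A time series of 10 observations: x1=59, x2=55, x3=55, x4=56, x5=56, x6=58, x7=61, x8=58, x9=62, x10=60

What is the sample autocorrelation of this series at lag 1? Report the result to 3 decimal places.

0.429

Mean x̄ = (59 + 55 + 55 + 56 + 56 + 58 + 61 + 58 + 62 + 60)/10 = 58.0000
Numerator Σ_{t=1}^{9}(x_t−x̄)(x_{t+1}−x̄) = 24.0000
Denominator Σ(x_t−x̄)² = 56.0000
r_1 = 24.0000 / 56.0000 = 0.429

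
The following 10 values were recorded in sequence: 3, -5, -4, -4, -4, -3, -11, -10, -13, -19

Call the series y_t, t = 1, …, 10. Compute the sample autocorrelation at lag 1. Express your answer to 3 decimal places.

0.403

Mean ȳ = (3 − 5 − 4 − 4 − 4 − 3 − 11 − 10 − 13 − 19)/10 = -7.0000
Numerator Σ_{t=1}^{9}(y_t−ȳ)(y_{t+1}−ȳ) = 142.0000
Denominator Σ(y_t−ȳ)² = 352.0000
r_1 = 142.0000 / 352.0000 = 0.403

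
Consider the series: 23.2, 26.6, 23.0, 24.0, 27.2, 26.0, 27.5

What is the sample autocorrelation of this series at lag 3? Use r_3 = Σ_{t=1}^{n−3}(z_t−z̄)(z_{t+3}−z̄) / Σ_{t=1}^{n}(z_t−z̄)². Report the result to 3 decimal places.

0.036

Mean z̄ = (23.2 + 26.6 + 23.0 + 24.0 + 27.2 + 26.0 + 27.5)/7 = 25.3571
Deviations from mean: -2.1571, 1.2429, -2.3571, -1.3571, 1.8429, 0.6429, 2.1429
Numerator Σ_{t=1}^{4}(z_t−z̄)(z_{t+3}−z̄) = 0.7945
Denominator Σ(z_t−z̄)² = 21.9971
r_3 = 0.7945 / 21.9971 = 0.036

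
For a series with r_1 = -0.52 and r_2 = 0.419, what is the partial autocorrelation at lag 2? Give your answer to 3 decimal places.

0.204

φ_{22} = (r_2 − r_1²) / (1 − r_1²)
r_1² = (-0.52)² = 0.2704
Numerator = 0.419 − 0.2704 = 0.1486; denominator = 1 − 0.2704 = 0.7296
φ_{22} = 0.1486 / 0.7296 = 0.204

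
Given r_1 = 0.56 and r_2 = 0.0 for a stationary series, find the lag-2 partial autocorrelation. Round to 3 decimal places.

-0.457

φ_{22} = (r_2 − r_1²) / (1 − r_1²)
r_1² = (0.56)² = 0.3136
Numerator = 0.0 − 0.3136 = -0.3136; denominator = 1 − 0.3136 = 0.6864
φ_{22} = -0.3136 / 0.6864 = -0.457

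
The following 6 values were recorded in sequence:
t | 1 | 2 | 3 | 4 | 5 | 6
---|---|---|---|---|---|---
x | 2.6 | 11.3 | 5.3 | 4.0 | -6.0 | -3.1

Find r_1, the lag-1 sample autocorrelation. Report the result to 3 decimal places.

Mean x̄ = (2.6 + 11.3 + 5.3 + 4.0 − 6.0 − 3.1)/6 = 2.3500
Σ(x_t−x̄)(x_{t+1}−x̄) = (2.2375) + (26.4025) + (4.8675) + (-13.7775) + (45.5075) = 65.2375
Denominator Σ(x_t−x̄)² = 191.0150
r_1 = 65.2375 / 191.0150 = 0.342

0.342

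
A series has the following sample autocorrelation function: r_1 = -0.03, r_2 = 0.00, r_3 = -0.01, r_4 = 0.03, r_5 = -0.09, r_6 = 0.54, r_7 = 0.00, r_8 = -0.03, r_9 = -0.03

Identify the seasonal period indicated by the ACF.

6

The largest autocorrelation is r_6 = 0.54; the remaining lags stay at or below 0.03.
The dominant spike at lag 6 indicates a seasonal period of 6.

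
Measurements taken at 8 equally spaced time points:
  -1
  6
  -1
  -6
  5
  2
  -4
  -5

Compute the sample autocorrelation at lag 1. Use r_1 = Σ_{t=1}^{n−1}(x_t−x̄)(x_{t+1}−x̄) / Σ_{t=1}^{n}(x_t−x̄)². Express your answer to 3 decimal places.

-0.093

Mean x̄ = (-1 + 6 − 1 − 6 + 5 + 2 − 4 − 5)/8 = -0.5000
Σ(x_t−x̄)(x_{t+1}−x̄) = (-3.2500) + (-3.2500) + (2.7500) + (-30.2500) + (13.7500) + (-8.7500) + (15.7500) = -13.2500
Denominator Σ(x_t−x̄)² = 142.0000
r_1 = -13.2500 / 142.0000 = -0.093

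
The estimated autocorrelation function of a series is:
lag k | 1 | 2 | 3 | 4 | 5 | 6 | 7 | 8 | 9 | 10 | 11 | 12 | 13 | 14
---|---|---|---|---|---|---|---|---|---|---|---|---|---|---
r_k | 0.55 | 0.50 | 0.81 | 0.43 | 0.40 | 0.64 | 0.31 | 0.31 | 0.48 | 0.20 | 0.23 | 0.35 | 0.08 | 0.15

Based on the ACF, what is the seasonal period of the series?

The largest autocorrelation is r_3 = 0.81, with a weaker echo at lag 6 (0.64); the remaining lags stay at or below 0.55. The elevated value at lag 1 (0.55), dropping to 0.50 at lag 2, reflects decaying short-term dependence rather than seasonality.
The dominant spike at lag 3 indicates a seasonal period of 3.

3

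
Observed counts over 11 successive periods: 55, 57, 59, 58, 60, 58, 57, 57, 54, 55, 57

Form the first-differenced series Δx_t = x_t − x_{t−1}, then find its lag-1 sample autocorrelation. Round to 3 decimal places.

-0.084

First differences Δx: 2, 2, -1, 2, -2, -1, 0, -3, 1, 2
Mean of differences = 0.2000
Numerator Σ(Δx_t−Δx̄)(Δx_{t+1}−Δx̄) = -2.6400
Denominator Σ(Δx_t−Δx̄)² = 31.6000
r_1(Δx) = -2.6400 / 31.6000 = -0.084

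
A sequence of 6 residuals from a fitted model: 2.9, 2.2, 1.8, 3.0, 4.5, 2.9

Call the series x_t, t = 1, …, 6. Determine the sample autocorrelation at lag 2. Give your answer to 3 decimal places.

-0.433

Mean x̄ = (2.9 + 2.2 + 1.8 + 3.0 + 4.5 + 2.9)/6 = 2.8833
Numerator Σ_{t=1}^{4}(x_t−x̄)(x_{t+2}−x̄) = -1.8472
Denominator Σ(x_t−x̄)² = 4.2683
r_2 = -1.8472 / 4.2683 = -0.433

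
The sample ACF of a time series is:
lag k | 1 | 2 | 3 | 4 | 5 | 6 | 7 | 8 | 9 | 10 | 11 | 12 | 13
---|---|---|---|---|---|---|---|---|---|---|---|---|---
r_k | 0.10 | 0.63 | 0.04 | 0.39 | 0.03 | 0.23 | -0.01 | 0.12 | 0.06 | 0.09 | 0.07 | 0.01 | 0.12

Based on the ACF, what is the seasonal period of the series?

The largest autocorrelation is r_2 = 0.63, with weaker echoes at lags 4 (0.39) and 6 (0.23); the remaining lags stay at or below 0.12.
The dominant spike at lag 2 indicates a seasonal period of 2.

2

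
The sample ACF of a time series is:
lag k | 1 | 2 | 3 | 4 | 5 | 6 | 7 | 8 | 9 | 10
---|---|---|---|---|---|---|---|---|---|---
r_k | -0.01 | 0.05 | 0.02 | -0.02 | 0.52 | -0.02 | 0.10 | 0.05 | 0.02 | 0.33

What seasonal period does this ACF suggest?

5

The largest autocorrelation is r_5 = 0.52, with a weaker echo at lag 10 (0.33); the remaining lags stay at or below 0.10.
The dominant spike at lag 5 indicates a seasonal period of 5.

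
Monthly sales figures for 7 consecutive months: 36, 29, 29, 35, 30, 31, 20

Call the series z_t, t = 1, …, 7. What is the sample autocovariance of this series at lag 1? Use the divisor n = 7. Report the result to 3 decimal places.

Mean z̄ = (36 + 29 + 29 + 35 + 30 + 31 + 20)/7 = 30.0000
Σ_{t=1}^{6}(z_t−z̄)(z_{t+1}−z̄) = -20.0000
γ_1 = -20.0000 / 7 = -2.857

-2.857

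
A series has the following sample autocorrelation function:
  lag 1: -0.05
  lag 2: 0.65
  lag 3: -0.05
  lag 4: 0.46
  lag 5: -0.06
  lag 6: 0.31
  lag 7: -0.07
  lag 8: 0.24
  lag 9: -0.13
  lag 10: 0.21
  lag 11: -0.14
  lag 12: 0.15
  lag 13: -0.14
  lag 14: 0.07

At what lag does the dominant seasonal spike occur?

2

The largest autocorrelation is r_2 = 0.65, with weaker echoes at lags 4 (0.46), 6 (0.31), 8 (0.24), 10 (0.21) and 12 (0.15); the remaining lags stay at or below 0.07.
The dominant spike at lag 2 indicates a seasonal period of 2.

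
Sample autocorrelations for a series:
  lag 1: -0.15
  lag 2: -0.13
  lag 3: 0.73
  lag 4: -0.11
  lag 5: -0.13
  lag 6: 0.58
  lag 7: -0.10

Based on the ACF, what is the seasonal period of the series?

3

The largest autocorrelation is r_3 = 0.73, with a weaker echo at lag 6 (0.58); the remaining lags stay at or below -0.10.
The dominant spike at lag 3 indicates a seasonal period of 3.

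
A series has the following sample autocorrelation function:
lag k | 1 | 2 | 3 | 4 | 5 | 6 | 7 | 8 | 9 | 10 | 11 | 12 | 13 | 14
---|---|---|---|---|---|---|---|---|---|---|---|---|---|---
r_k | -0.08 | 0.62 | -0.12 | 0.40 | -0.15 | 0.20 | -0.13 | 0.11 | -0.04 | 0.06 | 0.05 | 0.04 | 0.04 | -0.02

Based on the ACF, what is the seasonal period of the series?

The largest autocorrelation is r_2 = 0.62, with weaker echoes at lags 4 (0.40) and 6 (0.20); the remaining lags stay at or below 0.11.
The dominant spike at lag 2 indicates a seasonal period of 2.

2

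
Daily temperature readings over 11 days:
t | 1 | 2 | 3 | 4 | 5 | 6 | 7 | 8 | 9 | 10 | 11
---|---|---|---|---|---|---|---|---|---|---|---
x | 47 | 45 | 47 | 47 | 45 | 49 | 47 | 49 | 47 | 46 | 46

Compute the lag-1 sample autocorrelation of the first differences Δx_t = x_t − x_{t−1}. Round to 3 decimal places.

First differences Δx: -2, 2, 0, -2, 4, -2, 2, -2, -1, 0
Mean of differences = -0.1000
Numerator Σ(Δx_t−Δx̄)(Δx_{t+1}−Δx̄) = -25.9100
Denominator Σ(Δx_t−Δx̄)² = 40.9000
r_1(Δx) = -25.9100 / 40.9000 = -0.633

-0.633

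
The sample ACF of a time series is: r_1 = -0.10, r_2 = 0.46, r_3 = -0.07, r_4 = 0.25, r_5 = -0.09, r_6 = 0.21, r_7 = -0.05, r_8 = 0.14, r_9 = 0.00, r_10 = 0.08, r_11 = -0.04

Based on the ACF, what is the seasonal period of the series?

2

The largest autocorrelation is r_2 = 0.46, with weaker echoes at lags 4 (0.25) and 6 (0.21); the remaining lags stay at or below 0.14.
The dominant spike at lag 2 indicates a seasonal period of 2.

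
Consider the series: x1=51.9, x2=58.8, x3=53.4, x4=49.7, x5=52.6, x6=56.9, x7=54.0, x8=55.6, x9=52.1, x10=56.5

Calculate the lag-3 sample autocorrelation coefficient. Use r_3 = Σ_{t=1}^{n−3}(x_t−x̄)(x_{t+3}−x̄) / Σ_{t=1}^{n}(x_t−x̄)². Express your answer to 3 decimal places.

Mean x̄ = (51.9 + 58.8 + 53.4 + 49.7 + 52.6 + 56.9 + 54.0 + 55.6 + 52.1 + 56.5)/10 = 54.1500
Numerator Σ_{t=1}^{7}(x_t−x̄)(x_{t+3}−x̄) = -6.8275
Denominator Σ(x_t−x̄)² = 68.8650
r_3 = -6.8275 / 68.8650 = -0.099

-0.099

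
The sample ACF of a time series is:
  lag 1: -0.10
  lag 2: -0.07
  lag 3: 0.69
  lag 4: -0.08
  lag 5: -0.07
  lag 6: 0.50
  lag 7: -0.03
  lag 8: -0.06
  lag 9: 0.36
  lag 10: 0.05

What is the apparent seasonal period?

3

The largest autocorrelation is r_3 = 0.69, with weaker echoes at lags 6 (0.50) and 9 (0.36); the remaining lags stay at or below 0.05.
The dominant spike at lag 3 indicates a seasonal period of 3.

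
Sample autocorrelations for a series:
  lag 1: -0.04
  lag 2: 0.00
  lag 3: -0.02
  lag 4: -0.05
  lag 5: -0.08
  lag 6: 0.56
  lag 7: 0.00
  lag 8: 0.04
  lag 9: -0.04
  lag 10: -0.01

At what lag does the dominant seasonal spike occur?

6

The largest autocorrelation is r_6 = 0.56; the remaining lags stay at or below 0.04.
The dominant spike at lag 6 indicates a seasonal period of 6.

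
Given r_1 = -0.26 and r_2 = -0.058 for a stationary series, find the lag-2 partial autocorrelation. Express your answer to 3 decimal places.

-0.135

φ_{22} = (r_2 − r_1²) / (1 − r_1²)
r_1² = (-0.26)² = 0.0676
Numerator = -0.058 − 0.0676 = -0.1256; denominator = 1 − 0.0676 = 0.9324
φ_{22} = -0.1256 / 0.9324 = -0.135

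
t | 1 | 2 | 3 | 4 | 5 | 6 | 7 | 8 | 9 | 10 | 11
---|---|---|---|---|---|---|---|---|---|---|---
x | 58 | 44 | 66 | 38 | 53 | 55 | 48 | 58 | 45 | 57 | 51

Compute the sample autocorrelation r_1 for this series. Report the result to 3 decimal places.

-0.771

Mean x̄ = (58 + 44 + 66 + 38 + 53 + 55 + 48 + 58 + 45 + 57 + 51)/11 = 52.0909
Numerator Σ_{t=1}^{10}(x_t−x̄)(x_{t+1}−x̄) = -484.6446
Denominator Σ(x_t−x̄)² = 628.9091
r_1 = -484.6446 / 628.9091 = -0.771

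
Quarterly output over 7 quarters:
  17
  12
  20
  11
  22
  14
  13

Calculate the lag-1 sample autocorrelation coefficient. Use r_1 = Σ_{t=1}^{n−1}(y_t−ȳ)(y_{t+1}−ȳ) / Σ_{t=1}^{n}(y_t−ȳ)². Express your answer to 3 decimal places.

-0.725

Mean ȳ = (17 + 12 + 20 + 11 + 22 + 14 + 13)/7 = 15.5714
Deviations from mean: 1.4286, -3.5714, 4.4286, -4.5714, 6.4286, -1.5714, -2.5714
Numerator Σ_{t=1}^{6}(y_t−ȳ)(y_{t+1}−ȳ) = -76.6122
Denominator Σ(y_t−ȳ)² = 105.7143
r_1 = -76.6122 / 105.7143 = -0.725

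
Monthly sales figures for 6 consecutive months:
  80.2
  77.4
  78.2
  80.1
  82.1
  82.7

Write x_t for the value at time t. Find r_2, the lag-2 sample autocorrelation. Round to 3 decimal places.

-0.183

Mean x̄ = (80.2 + 77.4 + 78.2 + 80.1 + 82.1 + 82.7)/6 = 80.1167
Σ(x_t−x̄)(x_{t+2}−x̄) = (-0.1597) + (0.0453) + (-3.8014) + (-0.0431) = -3.9589
Denominator Σ(x_t−x̄)² = 21.6683
r_2 = -3.9589 / 21.6683 = -0.183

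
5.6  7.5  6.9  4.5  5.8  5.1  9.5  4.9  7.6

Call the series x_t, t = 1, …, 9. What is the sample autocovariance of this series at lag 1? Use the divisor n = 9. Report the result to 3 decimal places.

-1.095

Mean x̄ = (5.6 + 7.5 + 6.9 + 4.5 + 5.8 + 5.1 + 9.5 + 4.9 + 7.6)/9 = 6.3778
Σ_{t=1}^{8}(x_t−x̄)(x_{t+1}−x̄) = -9.8538
γ_1 = -9.8538 / 9 = -1.095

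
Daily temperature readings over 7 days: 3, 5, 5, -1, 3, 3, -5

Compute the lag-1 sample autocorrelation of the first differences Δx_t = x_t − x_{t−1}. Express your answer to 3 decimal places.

-0.260

First differences Δx: 2, 0, -6, 4, 0, -8
Mean of differences = -1.3333
Numerator Σ(Δx_t−Δx̄)(Δx_{t+1}−Δx̄) = -28.4444
Denominator Σ(Δx_t−Δx̄)² = 109.3333
r_1(Δx) = -28.4444 / 109.3333 = -0.260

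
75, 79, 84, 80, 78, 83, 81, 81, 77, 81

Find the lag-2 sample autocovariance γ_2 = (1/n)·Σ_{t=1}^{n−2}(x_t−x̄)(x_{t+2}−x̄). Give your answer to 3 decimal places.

-2.832

Mean x̄ = (75 + 79 + 84 + 80 + 78 + 83 + 81 + 81 + 77 + 81)/10 = 79.9000
Σ_{t=1}^{8}(x_t−x̄)(x_{t+2}−x̄) = -28.3200
γ_2 = -28.3200 / 10 = -2.832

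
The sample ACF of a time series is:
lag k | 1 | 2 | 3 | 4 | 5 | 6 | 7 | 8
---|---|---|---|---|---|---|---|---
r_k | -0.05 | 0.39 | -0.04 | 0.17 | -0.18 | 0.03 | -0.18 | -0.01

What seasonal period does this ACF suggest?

2

The largest autocorrelation is r_2 = 0.39, with a weaker echo at lag 4 (0.17); the remaining lags stay at or below 0.03.
The dominant spike at lag 2 indicates a seasonal period of 2.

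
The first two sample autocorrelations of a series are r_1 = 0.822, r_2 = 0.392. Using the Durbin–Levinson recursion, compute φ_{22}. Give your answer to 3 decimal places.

φ_{22} = (r_2 − r_1²) / (1 − r_1²)
r_1² = (0.822)² = 0.675684
Numerator = 0.392 − 0.6757 = -0.2837; denominator = 1 − 0.6757 = 0.3243
φ_{22} = -0.2837 / 0.3243 = -0.875

-0.875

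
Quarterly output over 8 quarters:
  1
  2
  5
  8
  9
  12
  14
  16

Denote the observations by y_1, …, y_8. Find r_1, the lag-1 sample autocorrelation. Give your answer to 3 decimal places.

0.644

Mean ȳ = (1 + 2 + 5 + 8 + 9 + 12 + 14 + 16)/8 = 8.3750
Σ(y_t−ȳ)(y_{t+1}−ȳ) = (47.0156) + (21.5156) + (1.2656) + (-0.2344) + (2.2656) + (20.3906) + (42.8906) = 135.1094
Denominator Σ(y_t−ȳ)² = 209.8750
r_1 = 135.1094 / 209.8750 = 0.644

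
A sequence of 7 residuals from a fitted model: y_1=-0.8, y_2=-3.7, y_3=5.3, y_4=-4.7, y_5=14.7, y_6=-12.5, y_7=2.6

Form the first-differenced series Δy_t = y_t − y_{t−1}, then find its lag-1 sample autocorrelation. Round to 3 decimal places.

First differences Δy: -2.9, 9.0, -10.0, 19.4, -27.2, 15.1
Mean of differences = 0.5667
Numerator Σ(Δy_t−Δȳ)(Δy_{t+1}−Δȳ) = -1243.8344
Denominator Σ(Δy_t−Δȳ)² = 1531.6933
r_1(Δy) = -1243.8344 / 1531.6933 = -0.812

-0.812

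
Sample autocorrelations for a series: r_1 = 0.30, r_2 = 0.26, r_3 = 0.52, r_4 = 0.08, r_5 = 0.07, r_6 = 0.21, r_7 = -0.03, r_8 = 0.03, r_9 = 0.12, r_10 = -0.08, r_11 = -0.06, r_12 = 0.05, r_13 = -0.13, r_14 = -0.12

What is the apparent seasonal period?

The largest autocorrelation is r_3 = 0.52; the remaining lags stay at or below 0.30. The elevated value at lag 1 (0.30), dropping to 0.26 at lag 2, reflects decaying short-term dependence rather than seasonality.
The dominant spike at lag 3 indicates a seasonal period of 3.

3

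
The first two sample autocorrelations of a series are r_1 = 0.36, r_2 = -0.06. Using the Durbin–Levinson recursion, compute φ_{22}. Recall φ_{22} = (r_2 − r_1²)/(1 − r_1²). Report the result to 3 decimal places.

φ_{22} = (r_2 − r_1²) / (1 − r_1²)
r_1² = (0.36)² = 0.1296
Numerator = -0.06 − 0.1296 = -0.1896; denominator = 1 − 0.1296 = 0.8704
φ_{22} = -0.1896 / 0.8704 = -0.218

-0.218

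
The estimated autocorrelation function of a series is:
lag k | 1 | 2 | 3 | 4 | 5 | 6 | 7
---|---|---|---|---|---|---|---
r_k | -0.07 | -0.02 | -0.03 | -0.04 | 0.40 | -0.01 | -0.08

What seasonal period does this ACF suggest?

The largest autocorrelation is r_5 = 0.40; the remaining lags stay at or below -0.01.
The dominant spike at lag 5 indicates a seasonal period of 5.

5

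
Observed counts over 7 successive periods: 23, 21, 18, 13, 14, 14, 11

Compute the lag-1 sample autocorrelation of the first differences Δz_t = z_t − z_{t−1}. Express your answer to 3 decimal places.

-0.083

First differences Δz: -2, -3, -5, 1, 0, -3
Mean of differences = -2.0000
Numerator Σ(Δz_t−Δz̄)(Δz_{t+1}−Δz̄) = -2.0000
Denominator Σ(Δz_t−Δz̄)² = 24.0000
r_1(Δz) = -2.0000 / 24.0000 = -0.083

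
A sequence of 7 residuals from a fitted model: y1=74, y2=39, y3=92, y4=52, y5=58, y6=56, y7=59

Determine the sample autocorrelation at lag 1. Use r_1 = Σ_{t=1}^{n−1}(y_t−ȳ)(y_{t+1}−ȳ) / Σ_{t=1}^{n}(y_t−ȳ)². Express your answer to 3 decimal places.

Mean ȳ = (74 + 39 + 92 + 52 + 58 + 56 + 59)/7 = 61.4286
Deviations from mean: 12.5714, -22.4286, 30.5714, -9.4286, -3.4286, -5.4286, -2.4286
Σ(y_t−ȳ)(y_{t+1}−ȳ) = (-281.9592) + (-685.6735) + (-288.2449) + (32.3265) + (18.6122) + (13.1837) = -1191.7551
Denominator Σ(y_t−ȳ)² = 1731.7143
r_1 = -1191.7551 / 1731.7143 = -0.688

-0.688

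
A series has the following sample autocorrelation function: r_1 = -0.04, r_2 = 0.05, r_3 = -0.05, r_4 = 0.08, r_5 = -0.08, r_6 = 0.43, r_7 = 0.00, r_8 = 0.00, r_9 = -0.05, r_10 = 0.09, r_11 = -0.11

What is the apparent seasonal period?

The largest autocorrelation is r_6 = 0.43; the remaining lags stay at or below 0.09.
The dominant spike at lag 6 indicates a seasonal period of 6.

6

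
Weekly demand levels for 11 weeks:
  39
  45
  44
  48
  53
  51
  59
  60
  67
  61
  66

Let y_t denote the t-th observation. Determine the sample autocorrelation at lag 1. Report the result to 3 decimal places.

0.643

Mean ȳ = (39 + 45 + 44 + 48 + 53 + 51 + 59 + 60 + 67 + 61 + 66)/11 = 53.9091
Numerator Σ_{t=1}^{10}(y_t−ȳ)(y_{t+1}−ȳ) = 562.1736
Denominator Σ(y_t−ȳ)² = 874.9091
r_1 = 562.1736 / 874.9091 = 0.643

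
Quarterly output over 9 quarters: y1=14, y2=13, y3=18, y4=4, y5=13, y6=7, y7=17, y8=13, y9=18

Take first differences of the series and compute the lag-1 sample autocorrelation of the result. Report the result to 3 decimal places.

First differences Δy: -1, 5, -14, 9, -6, 10, -4, 5
Mean of differences = 0.5000
Numerator Σ(Δy_t−Δȳ)(Δy_{t+1}−Δȳ) = -375.2500
Denominator Σ(Δy_t−Δȳ)² = 478.0000
r_1(Δy) = -375.2500 / 478.0000 = -0.785

-0.785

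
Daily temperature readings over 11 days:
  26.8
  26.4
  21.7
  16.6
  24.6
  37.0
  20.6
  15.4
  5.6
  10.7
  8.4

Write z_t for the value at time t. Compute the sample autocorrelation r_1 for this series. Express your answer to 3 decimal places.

Mean z̄ = (26.8 + 26.4 + 21.7 + 16.6 + 24.6 + 37.0 + 20.6 + 15.4 + 5.6 + 10.7 + 8.4)/11 = 19.4364
Numerator Σ_{t=1}^{10}(z_t−z̄)(z_{t+1}−z̄) = 425.5532
Denominator Σ(z_t−z̄)² = 858.2455
r_1 = 425.5532 / 858.2455 = 0.496

0.496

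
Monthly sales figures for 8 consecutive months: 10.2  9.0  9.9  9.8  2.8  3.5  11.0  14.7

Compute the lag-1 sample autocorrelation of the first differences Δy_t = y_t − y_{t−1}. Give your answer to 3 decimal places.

First differences Δy: -1.2, 0.9, -0.1, -7.0, 0.7, 7.5, 3.7
Mean of differences = 0.6429
Numerator Σ(Δy_t−Δȳ)(Δy_{t+1}−Δȳ) = 25.9310
Denominator Σ(Δy_t−Δȳ)² = 118.7971
r_1(Δy) = 25.9310 / 118.7971 = 0.218

0.218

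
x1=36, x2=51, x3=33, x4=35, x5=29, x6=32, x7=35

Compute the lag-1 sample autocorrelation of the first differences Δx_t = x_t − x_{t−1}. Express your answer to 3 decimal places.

First differences Δx: 15, -18, 2, -6, 3, 3
Mean of differences = -0.1667
Numerator Σ(Δx_t−Δx̄)(Δx_{t+1}−Δx̄) = -330.1944
Denominator Σ(Δx_t−Δx̄)² = 606.8333
r_1(Δx) = -330.1944 / 606.8333 = -0.544

-0.544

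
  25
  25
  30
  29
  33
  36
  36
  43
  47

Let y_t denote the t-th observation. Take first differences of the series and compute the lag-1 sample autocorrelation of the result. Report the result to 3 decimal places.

First differences Δy: 0, 5, -1, 4, 3, 0, 7, 4
Mean of differences = 2.7500
Numerator Σ(Δy_t−Δȳ)(Δy_{t+1}−Δȳ) = -26.0625
Denominator Σ(Δy_t−Δȳ)² = 55.5000
r_1(Δy) = -26.0625 / 55.5000 = -0.470

-0.470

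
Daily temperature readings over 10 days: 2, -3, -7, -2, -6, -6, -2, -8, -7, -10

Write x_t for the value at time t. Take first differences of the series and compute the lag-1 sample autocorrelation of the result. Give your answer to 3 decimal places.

-0.470

First differences Δx: -5, -4, 5, -4, 0, 4, -6, 1, -3
Mean of differences = -1.3333
Numerator Σ(Δx_t−Δx̄)(Δx_{t+1}−Δx̄) = -60.1111
Denominator Σ(Δx_t−Δx̄)² = 128.0000
r_1(Δx) = -60.1111 / 128.0000 = -0.470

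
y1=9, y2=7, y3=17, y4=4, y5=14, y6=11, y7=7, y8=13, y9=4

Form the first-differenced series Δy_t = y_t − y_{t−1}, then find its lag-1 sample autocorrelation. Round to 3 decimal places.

First differences Δy: -2, 10, -13, 10, -3, -4, 6, -9
Mean of differences = -0.6250
Numerator Σ(Δy_t−Δȳ)(Δy_{t+1}−Δȳ) = -372.6406
Denominator Σ(Δy_t−Δȳ)² = 511.8750
r_1(Δy) = -372.6406 / 511.8750 = -0.728

-0.728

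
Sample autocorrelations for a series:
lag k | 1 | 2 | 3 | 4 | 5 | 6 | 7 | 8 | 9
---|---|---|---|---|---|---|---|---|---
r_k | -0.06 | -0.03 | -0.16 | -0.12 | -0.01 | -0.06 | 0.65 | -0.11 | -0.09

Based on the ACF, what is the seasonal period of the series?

7

The largest autocorrelation is r_7 = 0.65; the remaining lags stay at or below -0.01.
The dominant spike at lag 7 indicates a seasonal period of 7.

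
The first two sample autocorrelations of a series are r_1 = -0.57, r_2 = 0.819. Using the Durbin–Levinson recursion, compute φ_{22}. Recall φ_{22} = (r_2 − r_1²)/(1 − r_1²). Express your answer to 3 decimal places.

φ_{22} = (r_2 − r_1²) / (1 − r_1²)
r_1² = (-0.57)² = 0.3249
Numerator = 0.819 − 0.3249 = 0.4941; denominator = 1 − 0.3249 = 0.6751
φ_{22} = 0.4941 / 0.6751 = 0.732

0.732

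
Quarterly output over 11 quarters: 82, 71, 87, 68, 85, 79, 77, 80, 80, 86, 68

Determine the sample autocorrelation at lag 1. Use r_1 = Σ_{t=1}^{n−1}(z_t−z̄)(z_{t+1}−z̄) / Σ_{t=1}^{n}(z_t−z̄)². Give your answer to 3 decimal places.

Mean z̄ = (82 + 71 + 87 + 68 + 85 + 79 + 77 + 80 + 80 + 86 + 68)/11 = 78.4545
Numerator Σ_{t=1}^{10}(z_t−z̄)(z_{t+1}−z̄) = -312.2066
Denominator Σ(z_t−z̄)² = 466.7273
r_1 = -312.2066 / 466.7273 = -0.669

-0.669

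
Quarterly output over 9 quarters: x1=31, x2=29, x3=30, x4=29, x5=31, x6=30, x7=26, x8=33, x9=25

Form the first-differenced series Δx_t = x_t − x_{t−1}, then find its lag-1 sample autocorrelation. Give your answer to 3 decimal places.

-0.624

First differences Δx: -2, 1, -1, 2, -1, -4, 7, -8
Mean of differences = -0.7500
Numerator Σ(Δx_t−Δx̄)(Δx_{t+1}−Δx̄) = -84.5625
Denominator Σ(Δx_t−Δx̄)² = 135.5000
r_1(Δx) = -84.5625 / 135.5000 = -0.624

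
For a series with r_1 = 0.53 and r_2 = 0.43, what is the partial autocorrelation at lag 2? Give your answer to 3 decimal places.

φ_{22} = (r_2 − r_1²) / (1 − r_1²)
r_1² = (0.53)² = 0.2809
Numerator = 0.43 − 0.2809 = 0.1491; denominator = 1 − 0.2809 = 0.7191
φ_{22} = 0.1491 / 0.7191 = 0.207

0.207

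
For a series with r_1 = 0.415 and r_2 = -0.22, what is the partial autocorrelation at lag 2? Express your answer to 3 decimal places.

φ_{22} = (r_2 − r_1²) / (1 − r_1²)
r_1² = (0.415)² = 0.172225
Numerator = -0.22 − 0.1722 = -0.3922; denominator = 1 − 0.1722 = 0.8278
φ_{22} = -0.3922 / 0.8278 = -0.474

-0.474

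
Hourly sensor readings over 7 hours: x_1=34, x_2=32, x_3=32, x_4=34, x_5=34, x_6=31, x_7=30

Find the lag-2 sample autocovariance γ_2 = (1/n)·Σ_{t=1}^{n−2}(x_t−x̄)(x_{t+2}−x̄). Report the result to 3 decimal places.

Mean x̄ = (34 + 32 + 32 + 34 + 34 + 31 + 30)/7 = 32.4286
Deviations: 1.5714, -0.4286, -0.4286, 1.5714, 1.5714, -1.4286, -2.4286
Σ_{t=1}^{5}(x_t−x̄)(x_{t+2}−x̄) = -8.0816
γ_2 = -8.0816 / 7 = -1.155

-1.155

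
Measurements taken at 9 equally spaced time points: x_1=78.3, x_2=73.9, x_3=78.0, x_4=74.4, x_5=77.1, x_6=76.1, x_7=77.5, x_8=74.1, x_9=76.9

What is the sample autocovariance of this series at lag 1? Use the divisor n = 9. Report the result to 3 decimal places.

-2.014

Mean x̄ = (78.3 + 73.9 + 78.0 + 74.4 + 77.1 + 76.1 + 77.5 + 74.1 + 76.9)/9 = 76.2556
Σ_{t=1}^{8}(x_t−x̄)(x_{t+1}−x̄) = -18.1253
γ_1 = -18.1253 / 9 = -2.014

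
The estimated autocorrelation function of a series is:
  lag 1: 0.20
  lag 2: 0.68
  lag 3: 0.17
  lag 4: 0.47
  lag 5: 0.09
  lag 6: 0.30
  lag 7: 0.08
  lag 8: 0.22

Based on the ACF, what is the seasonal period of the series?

2

The largest autocorrelation is r_2 = 0.68, with weaker echoes at lags 4 (0.47), 6 (0.30) and 8 (0.22); the remaining lags stay at or below 0.20.
The dominant spike at lag 2 indicates a seasonal period of 2.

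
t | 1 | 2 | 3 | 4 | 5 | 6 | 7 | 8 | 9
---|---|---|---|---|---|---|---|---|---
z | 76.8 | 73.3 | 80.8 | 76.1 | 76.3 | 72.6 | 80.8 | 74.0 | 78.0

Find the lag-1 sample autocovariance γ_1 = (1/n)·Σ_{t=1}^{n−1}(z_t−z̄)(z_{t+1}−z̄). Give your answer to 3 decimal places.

Mean z̄ = (76.8 + 73.3 + 80.8 + 76.1 + 76.3 + 72.6 + 80.8 + 74.0 + 78.0)/9 = 76.5222
Σ_{t=1}^{8}(z_t−z̄)(z_{t+1}−z̄) = -46.8149
γ_1 = -46.8149 / 9 = -5.202

-5.202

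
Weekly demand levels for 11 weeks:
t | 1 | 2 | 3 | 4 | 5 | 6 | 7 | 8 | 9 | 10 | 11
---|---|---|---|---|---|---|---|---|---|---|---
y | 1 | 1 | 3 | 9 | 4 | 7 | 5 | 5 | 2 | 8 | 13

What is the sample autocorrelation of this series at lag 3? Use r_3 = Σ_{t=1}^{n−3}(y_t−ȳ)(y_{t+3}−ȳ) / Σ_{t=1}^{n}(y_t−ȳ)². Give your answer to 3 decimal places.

-0.171

Mean ȳ = (1 + 1 + 3 + 9 + 4 + 7 + 5 + 5 + 2 + 8 + 13)/11 = 5.2727
Numerator Σ_{t=1}^{8}(y_t−ȳ)(y_{t+3}−ȳ) = -23.5868
Denominator Σ(y_t−ȳ)² = 138.1818
r_3 = -23.5868 / 138.1818 = -0.171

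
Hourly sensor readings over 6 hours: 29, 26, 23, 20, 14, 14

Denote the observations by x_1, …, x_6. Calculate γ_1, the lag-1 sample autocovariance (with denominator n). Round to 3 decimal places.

Mean x̄ = (29 + 26 + 23 + 20 + 14 + 14)/6 = 21.0000
Deviations: 8.0000, 5.0000, 2.0000, -1.0000, -7.0000, -7.0000
Σ_{t=1}^{5}(x_t−x̄)(x_{t+1}−x̄) = 104.0000
γ_1 = 104.0000 / 6 = 17.333

17.333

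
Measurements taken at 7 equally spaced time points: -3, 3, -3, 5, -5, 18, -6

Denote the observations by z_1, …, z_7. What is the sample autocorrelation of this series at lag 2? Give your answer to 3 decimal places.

Mean z̄ = (-3 + 3 − 3 + 5 − 5 + 18 − 6)/7 = 1.2857
Σ(z_t−z̄)(z_{t+2}−z̄) = (18.3673) + (6.3673) + (26.9388) + (62.0816) + (45.7959) = 159.5510
Denominator Σ(z_t−z̄)² = 425.4286
r_2 = 159.5510 / 425.4286 = 0.375

0.375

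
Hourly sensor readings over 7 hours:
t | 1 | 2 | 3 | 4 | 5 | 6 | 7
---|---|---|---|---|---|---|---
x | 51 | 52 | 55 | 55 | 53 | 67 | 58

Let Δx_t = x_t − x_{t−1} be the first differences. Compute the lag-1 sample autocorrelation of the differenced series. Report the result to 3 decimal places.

First differences Δx: 1, 3, 0, -2, 14, -9
Mean of differences = 1.1667
Numerator Σ(Δx_t−Δx̄)(Δx_{t+1}−Δx̄) = -169.8611
Denominator Σ(Δx_t−Δx̄)² = 282.8333
r_1(Δx) = -169.8611 / 282.8333 = -0.601

-0.601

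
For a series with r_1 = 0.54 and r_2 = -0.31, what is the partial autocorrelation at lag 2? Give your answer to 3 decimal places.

-0.849

φ_{22} = (r_2 − r_1²) / (1 − r_1²)
r_1² = (0.54)² = 0.2916
Numerator = -0.31 − 0.2916 = -0.6016; denominator = 1 − 0.2916 = 0.7084
φ_{22} = -0.6016 / 0.7084 = -0.849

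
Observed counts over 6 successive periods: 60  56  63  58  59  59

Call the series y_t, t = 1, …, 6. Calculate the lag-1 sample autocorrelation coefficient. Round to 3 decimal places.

Mean ȳ = (60 + 56 + 63 + 58 + 59 + 59)/6 = 59.1667
Deviations from mean: 0.8333, -3.1667, 3.8333, -1.1667, -0.1667, -0.1667
Numerator Σ_{t=1}^{5}(y_t−ȳ)(y_{t+1}−ȳ) = -19.0278
Denominator Σ(y_t−ȳ)² = 26.8333
r_1 = -19.0278 / 26.8333 = -0.709

-0.709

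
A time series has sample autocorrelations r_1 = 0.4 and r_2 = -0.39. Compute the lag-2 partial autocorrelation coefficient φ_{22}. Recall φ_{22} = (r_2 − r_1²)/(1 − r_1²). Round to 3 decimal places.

φ_{22} = (r_2 − r_1²) / (1 − r_1²)
r_1² = (0.4)² = 0.16
Numerator = -0.39 − 0.1600 = -0.5500; denominator = 1 − 0.1600 = 0.8400
φ_{22} = -0.5500 / 0.8400 = -0.655

-0.655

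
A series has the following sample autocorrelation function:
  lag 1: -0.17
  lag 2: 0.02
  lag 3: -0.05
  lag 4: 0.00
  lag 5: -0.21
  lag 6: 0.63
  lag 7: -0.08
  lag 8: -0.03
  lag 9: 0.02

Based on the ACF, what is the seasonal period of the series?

The largest autocorrelation is r_6 = 0.63; the remaining lags stay at or below 0.02.
The dominant spike at lag 6 indicates a seasonal period of 6.

6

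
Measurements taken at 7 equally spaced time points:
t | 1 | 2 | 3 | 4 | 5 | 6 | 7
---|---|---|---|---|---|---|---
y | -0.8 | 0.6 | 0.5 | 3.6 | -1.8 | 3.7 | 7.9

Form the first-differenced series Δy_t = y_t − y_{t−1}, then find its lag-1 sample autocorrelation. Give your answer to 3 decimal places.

-0.400

First differences Δy: 1.4, -0.1, 3.1, -5.4, 5.5, 4.2
Mean of differences = 1.4500
Numerator Σ(Δy_t−Δȳ)(Δy_{t+1}−Δȳ) = -30.3875
Denominator Σ(Δy_t−Δȳ)² = 76.0150
r_1(Δy) = -30.3875 / 76.0150 = -0.400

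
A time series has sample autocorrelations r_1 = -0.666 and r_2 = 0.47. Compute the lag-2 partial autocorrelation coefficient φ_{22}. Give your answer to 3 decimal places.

0.048

φ_{22} = (r_2 − r_1²) / (1 − r_1²)
r_1² = (-0.666)² = 0.443556
Numerator = 0.47 − 0.4436 = 0.0264; denominator = 1 − 0.4436 = 0.5564
φ_{22} = 0.0264 / 0.5564 = 0.048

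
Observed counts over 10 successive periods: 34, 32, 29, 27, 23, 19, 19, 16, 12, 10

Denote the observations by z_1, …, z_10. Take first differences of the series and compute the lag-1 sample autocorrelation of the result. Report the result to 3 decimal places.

-0.317

First differences Δz: -2, -3, -2, -4, -4, 0, -3, -4, -2
Mean of differences = -2.6667
Numerator Σ(Δz_t−Δz̄)(Δz_{t+1}−Δz̄) = -4.4444
Denominator Σ(Δz_t−Δz̄)² = 14.0000
r_1(Δz) = -4.4444 / 14.0000 = -0.317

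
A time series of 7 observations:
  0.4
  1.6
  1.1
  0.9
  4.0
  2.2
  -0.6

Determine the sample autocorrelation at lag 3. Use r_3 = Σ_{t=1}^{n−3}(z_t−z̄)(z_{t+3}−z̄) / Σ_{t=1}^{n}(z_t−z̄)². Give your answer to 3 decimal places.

0.138

Mean z̄ = (0.4 + 1.6 + 1.1 + 0.9 + 4.0 + 2.2 − 0.6)/7 = 1.3714
Σ(z_t−z̄)(z_{t+3}−z̄) = (0.4580) + (0.6008) + (-0.2249) + (0.9294) = 1.7633
Denominator Σ(z_t−z̄)² = 12.7743
r_3 = 1.7633 / 12.7743 = 0.138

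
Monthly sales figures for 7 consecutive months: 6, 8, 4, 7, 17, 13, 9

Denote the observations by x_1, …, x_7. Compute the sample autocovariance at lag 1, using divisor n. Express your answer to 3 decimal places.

4.773

Mean x̄ = (6 + 8 + 4 + 7 + 17 + 13 + 9)/7 = 9.1429
Deviations: -3.1429, -1.1429, -5.1429, -2.1429, 7.8571, 3.8571, -0.1429
Σ_{t=1}^{6}(x_t−x̄)(x_{t+1}−x̄) = 33.4082
γ_1 = 33.4082 / 7 = 4.773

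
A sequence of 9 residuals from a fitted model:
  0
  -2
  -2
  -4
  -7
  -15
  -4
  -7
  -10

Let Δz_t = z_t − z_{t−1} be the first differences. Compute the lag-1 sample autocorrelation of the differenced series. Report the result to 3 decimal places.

-0.433

First differences Δz: -2, 0, -2, -3, -8, 11, -3, -3
Mean of differences = -1.2500
Numerator Σ(Δz_t−Δz̄)(Δz_{t+1}−Δz̄) = -89.8125
Denominator Σ(Δz_t−Δz̄)² = 207.5000
r_1(Δz) = -89.8125 / 207.5000 = -0.433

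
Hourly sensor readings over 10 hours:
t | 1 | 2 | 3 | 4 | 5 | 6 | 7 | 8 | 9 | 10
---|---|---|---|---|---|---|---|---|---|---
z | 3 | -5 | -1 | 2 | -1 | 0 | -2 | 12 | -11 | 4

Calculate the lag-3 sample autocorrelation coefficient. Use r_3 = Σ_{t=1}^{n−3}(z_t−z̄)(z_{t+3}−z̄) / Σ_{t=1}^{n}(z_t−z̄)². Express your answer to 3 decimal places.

Mean z̄ = (3 − 5 − 1 + 2 − 1 + 0 − 2 + 12 − 11 + 4)/10 = 0.1000
Σ(z_t−z̄)(z_{t+3}−z̄) = (5.5100) + (5.6100) + (0.1100) + (-3.9900) + (-13.0900) + (1.1100) + (-8.1900) = -12.9300
Denominator Σ(z_t−z̄)² = 324.9000
r_3 = -12.9300 / 324.9000 = -0.040

-0.040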